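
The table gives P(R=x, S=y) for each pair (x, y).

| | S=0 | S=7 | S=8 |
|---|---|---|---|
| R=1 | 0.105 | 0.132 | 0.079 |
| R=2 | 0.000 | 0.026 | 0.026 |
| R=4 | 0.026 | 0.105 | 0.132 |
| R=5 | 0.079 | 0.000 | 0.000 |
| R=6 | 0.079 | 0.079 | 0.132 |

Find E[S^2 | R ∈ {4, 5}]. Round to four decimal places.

39.7456

P(R ∈ {4, 5}) = 0.342.
Summing S^2·P(R=x,S=y) over the conditioning event gives 13.593.
E[S^2 | R ∈ {4, 5}] = (13.593) / (0.342) = 39.7456.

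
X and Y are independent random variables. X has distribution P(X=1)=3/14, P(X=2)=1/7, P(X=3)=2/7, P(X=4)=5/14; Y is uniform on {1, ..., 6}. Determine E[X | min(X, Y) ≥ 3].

32/9

P(min(X, Y) ≥ 3) = 3/7.
Summing X·P(x,y) over outcomes with min(X, Y) ≥ 3 gives 32/21.
E[X | min(X, Y) ≥ 3] = (32/21) / (3/7) = 32/9.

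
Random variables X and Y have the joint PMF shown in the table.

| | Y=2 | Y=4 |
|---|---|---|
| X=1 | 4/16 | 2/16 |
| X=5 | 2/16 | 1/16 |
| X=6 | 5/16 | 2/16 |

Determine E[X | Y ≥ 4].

19/5

P(Y ≥ 4) = 5/16.
Σ X·P over the event = 1·(2/16) + 5·(1/16) + 6·(2/16) = 19/16.
E[X | Y ≥ 4] = (19/16) / (5/16) = 19/5.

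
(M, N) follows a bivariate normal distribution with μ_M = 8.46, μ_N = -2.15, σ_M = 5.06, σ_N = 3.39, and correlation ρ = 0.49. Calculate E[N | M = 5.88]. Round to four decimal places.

E[N | M=x] = μ_N + ρ(σ_N/σ_M)(x − μ_M) for jointly normal variables.
E[N | M=5.88] = -2.15 + (0.49)·(3.39/5.06)·(5.88 − (8.46)) = -2.15 + (0.32828)·(-2.58) = -2.9970.

-2.9970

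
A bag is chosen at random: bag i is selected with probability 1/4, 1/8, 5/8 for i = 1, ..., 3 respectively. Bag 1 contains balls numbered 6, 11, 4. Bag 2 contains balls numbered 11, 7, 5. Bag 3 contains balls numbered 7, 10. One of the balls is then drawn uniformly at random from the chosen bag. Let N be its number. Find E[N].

385/48

E[N | bag 1] = (6+11+4)/3 = 7.
E[N | bag 2] = (11+7+5)/3 = 23/3.
E[N | bag 3] = (7+10)/2 = 17/2.
By the law of total expectation,
E[N] = (1/4)·(7) + (1/8)·(23/3) + (5/8)·(17/2) = 385/48.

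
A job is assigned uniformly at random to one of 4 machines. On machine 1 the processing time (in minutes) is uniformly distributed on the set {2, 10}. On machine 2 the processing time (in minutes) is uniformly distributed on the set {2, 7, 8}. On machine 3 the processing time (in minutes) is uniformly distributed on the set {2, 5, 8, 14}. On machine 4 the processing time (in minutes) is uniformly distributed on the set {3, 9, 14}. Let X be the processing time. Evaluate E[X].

331/48

E[X | machine 1] = (2+10)/2 = 6.
E[X | machine 2] = (2+7+8)/3 = 17/3.
E[X | machine 3] = (2+5+8+14)/4 = 29/4.
E[X | machine 4] = (3+9+14)/3 = 26/3.
E[X] = (1/4)·(6) + (1/4)·(17/3) + (1/4)·(29/4) + (1/4)·(26/3) = 331/48.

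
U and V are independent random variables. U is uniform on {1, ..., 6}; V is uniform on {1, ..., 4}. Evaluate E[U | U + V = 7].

9/2

P(U + V = 7) = 1/6.
Summing U·P(x,y) over outcomes with U + V = 7 gives 3/4.
E[U | U + V = 7] = (3/4) / (1/6) = 9/2.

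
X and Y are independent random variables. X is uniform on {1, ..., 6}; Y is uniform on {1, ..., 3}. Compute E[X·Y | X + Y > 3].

121/15

P(X + Y > 3) = 5/6.
Summing XY·P(x,y) over outcomes with X + Y > 3 gives 121/18.
E[X·Y | X + Y > 3] = (121/18) / (5/6) = 121/15.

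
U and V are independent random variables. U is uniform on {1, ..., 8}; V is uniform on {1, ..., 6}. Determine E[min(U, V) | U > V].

P(U > V) = 9/16.
Summing min(U,V)·P(x,y) over outcomes with U > V gives 77/48.
E[min(U, V) | U > V] = (77/48) / (9/16) = 77/27.

77/27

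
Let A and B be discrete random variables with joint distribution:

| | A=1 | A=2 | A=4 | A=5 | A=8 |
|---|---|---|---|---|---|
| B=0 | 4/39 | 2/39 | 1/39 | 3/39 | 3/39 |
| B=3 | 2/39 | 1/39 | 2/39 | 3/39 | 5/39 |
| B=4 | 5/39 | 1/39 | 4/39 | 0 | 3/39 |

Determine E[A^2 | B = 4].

265/13

P(B = 4) = 1/3.
Σ A^2·P over the event = 1·(5/39) + 4·(1/39) + 16·(4/39) + 64·(3/39) = 265/39.
E[A^2 | B = 4] = (265/39) / (1/3) = 265/13.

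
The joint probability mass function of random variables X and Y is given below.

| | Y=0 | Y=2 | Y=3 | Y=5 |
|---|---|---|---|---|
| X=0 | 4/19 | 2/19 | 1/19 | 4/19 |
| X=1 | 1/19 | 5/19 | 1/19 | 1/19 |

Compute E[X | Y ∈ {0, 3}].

P(Y ∈ {0, 3}) = 7/19.
Σ X·P over the event = 0·(4/19) + 0·(1/19) + 1·(1/19) + 1·(1/19) = 2/19.
E[X | Y ∈ {0, 3}] = (2/19) / (7/19) = 2/7.

2/7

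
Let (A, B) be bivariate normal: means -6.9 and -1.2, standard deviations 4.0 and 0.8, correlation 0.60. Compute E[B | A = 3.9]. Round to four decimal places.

0.0960

E[B | A=x] = μ_B + ρ(σ_B/σ_A)(x − μ_A) for jointly normal variables.
E[B | A=3.9] = -1.2 + (0.60)·(0.8/4.0)·(3.9 − (-6.9)) = -1.2 + (0.12)·(10.8) = 0.0960.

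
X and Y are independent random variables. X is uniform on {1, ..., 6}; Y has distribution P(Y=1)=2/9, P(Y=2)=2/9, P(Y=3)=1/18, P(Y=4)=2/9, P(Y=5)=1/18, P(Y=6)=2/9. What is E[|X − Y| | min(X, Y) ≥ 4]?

P(min(X, Y) ≥ 4) = 1/4.
Summing |X−Y|·P(x,y) over outcomes with min(X, Y) ≥ 4 gives 13/54.
E[|X − Y| | min(X, Y) ≥ 4] = (13/54) / (1/4) = 26/27.

26/27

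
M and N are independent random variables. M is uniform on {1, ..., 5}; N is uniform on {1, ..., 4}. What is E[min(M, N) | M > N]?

2

P(M > N) = 1/2.
Summing min(M,N)·P(x,y) over outcomes with M > N gives 1.
E[min(M, N) | M > N] = (1) / (1/2) = 2.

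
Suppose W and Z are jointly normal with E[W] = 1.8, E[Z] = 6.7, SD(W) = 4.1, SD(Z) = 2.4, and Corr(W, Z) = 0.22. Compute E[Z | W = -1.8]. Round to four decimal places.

6.2364

For a bivariate normal, E[Z | W=x] = μ_Z + ρ·(σ_Z/σ_W)·(x − μ_W).
E[Z | W=-1.8] = 6.7 + (0.22)·(2.4/4.1)·(-1.8 − (1.8)) = 6.7 + (0.12878)·(-3.6) = 6.2364.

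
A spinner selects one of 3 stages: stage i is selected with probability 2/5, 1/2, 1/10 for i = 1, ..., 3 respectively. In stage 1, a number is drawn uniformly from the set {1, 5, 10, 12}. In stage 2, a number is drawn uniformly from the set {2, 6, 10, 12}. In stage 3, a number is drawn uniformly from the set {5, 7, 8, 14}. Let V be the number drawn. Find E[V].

37/5

E[V | stage 1] = (1+5+10+12)/4 = 7.
E[V | stage 2] = (2+6+10+12)/4 = 15/2.
E[V | stage 3] = (5+7+8+14)/4 = 17/2.
E[V] = (2/5)·(7) + (1/2)·(15/2) + (1/10)·(17/2) = 37/5.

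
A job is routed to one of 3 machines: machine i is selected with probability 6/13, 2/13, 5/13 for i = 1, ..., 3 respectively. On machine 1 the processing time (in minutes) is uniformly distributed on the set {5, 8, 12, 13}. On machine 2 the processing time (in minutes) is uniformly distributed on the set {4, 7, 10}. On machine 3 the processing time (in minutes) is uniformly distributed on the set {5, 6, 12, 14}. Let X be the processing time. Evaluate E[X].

E[X | machine 1] = (5+8+12+13)/4 = 19/2.
E[X | machine 2] = (4+7+10)/3 = 7.
E[X | machine 3] = (5+6+12+14)/4 = 37/4.
E[X] = (6/13)·(19/2) + (2/13)·(7) + (5/13)·(37/4) = 469/52.

469/52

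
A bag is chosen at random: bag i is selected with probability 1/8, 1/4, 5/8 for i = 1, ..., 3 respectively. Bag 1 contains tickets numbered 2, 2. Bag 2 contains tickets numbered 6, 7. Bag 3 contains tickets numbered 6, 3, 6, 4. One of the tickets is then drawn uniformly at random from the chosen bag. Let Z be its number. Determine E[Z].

E[Z | bag 1] = (2+2)/2 = 2.
E[Z | bag 2] = (6+7)/2 = 13/2.
E[Z | bag 3] = (6+3+6+4)/4 = 19/4.
By the law of total expectation,
E[Z] = (1/8)·(2) + (1/4)·(13/2) + (5/8)·(19/4) = 155/32.

155/32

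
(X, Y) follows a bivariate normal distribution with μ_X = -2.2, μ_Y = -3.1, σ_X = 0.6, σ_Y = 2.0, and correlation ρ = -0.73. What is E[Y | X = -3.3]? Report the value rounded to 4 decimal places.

-0.4233

For a bivariate normal, E[Y | X=x] = μ_Y + ρ·(σ_Y/σ_X)·(x − μ_X).
E[Y | X=-3.3] = -3.1 + (-0.73)·(2.0/0.6)·(-3.3 − (-2.2)) = -3.1 + (-2.43333)·(-1.1) = -0.4233.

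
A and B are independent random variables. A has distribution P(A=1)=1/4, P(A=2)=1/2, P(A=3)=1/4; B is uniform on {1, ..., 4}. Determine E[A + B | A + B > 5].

25/4

P(A + B > 5) = 1/4.
Summing (A+B)·P(x,y) over outcomes with A + B > 5 gives 25/16.
E[A + B | A + B > 5] = (25/16) / (1/4) = 25/4.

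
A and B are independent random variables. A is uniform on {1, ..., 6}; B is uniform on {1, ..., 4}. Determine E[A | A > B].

32/7

P(A > B) = 7/12.
Summing A·P(x,y) over outcomes with A > B gives 8/3.
E[A | A > B] = (8/3) / (7/12) = 32/7.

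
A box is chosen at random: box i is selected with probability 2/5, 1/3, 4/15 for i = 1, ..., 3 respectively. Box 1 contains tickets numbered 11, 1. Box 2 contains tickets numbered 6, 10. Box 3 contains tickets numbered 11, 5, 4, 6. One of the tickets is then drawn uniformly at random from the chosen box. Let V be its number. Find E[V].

34/5

E[V | box 1] = (11+1)/2 = 6.
E[V | box 2] = (6+10)/2 = 8.
E[V | box 3] = (11+5+4+6)/4 = 13/2.
E[V] = (2/5)·(6) + (1/3)·(8) + (4/15)·(13/2) = 34/5.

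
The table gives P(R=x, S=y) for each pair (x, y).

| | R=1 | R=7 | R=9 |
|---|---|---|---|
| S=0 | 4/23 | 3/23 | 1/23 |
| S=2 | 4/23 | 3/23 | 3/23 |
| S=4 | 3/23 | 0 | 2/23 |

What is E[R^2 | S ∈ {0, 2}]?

313/9

P(S ∈ {0, 2}) = 18/23.
Summing R^2·P(R=x,S=y) over the conditioning event gives 626/23.
E[R^2 | S ∈ {0, 2}] = (626/23) / (18/23) = 313/9.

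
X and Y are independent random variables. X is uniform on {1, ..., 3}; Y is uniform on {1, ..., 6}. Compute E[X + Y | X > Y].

P(X > Y) = 1/6.
Summing (X+Y)·P(x,y) over outcomes with X > Y gives 2/3.
E[X + Y | X > Y] = (2/3) / (1/6) = 4.

4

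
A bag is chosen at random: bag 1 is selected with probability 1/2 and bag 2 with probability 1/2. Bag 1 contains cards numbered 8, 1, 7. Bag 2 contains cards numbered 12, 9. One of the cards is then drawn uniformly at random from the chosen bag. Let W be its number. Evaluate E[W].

95/12

E[W | bag 1] = (8+1+7)/3 = 16/3.
E[W | bag 2] = (12+9)/2 = 21/2.
By the law of total expectation,
E[W] = (1/2)·(16/3) + (1/2)·(21/2) = 95/12.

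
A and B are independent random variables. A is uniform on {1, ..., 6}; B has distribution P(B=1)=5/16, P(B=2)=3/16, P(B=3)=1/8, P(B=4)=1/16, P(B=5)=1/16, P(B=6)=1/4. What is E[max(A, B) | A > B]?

201/46

P(A > B) = 23/48.
Summing max(A,B)·P(x,y) over outcomes with A > B gives 67/32.
E[max(A, B) | A > B] = (67/32) / (23/48) = 201/46.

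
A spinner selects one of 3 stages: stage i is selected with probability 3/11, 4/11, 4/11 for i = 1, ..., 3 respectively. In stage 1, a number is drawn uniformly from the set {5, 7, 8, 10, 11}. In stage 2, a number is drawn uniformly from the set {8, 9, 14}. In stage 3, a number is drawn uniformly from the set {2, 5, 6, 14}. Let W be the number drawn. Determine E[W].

1394/165

E[W | stage 1] = (5+7+8+10+11)/5 = 41/5.
E[W | stage 2] = (8+9+14)/3 = 31/3.
E[W | stage 3] = (2+5+6+14)/4 = 27/4.
By the law of total expectation,
E[W] = (3/11)·(41/5) + (4/11)·(31/3) + (4/11)·(27/4) = 1394/165.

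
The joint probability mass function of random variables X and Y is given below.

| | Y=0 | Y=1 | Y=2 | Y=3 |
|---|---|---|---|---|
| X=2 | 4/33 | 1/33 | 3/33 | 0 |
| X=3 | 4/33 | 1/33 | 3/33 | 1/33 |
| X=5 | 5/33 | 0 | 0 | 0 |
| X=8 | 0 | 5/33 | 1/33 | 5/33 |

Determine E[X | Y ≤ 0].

P(Y ≤ 0) = 13/33.
Σ X·P over the event = 2·(4/33) + 3·(4/33) + 5·(5/33) = 15/11.
E[X | Y ≤ 0] = (15/11) / (13/33) = 45/13.

45/13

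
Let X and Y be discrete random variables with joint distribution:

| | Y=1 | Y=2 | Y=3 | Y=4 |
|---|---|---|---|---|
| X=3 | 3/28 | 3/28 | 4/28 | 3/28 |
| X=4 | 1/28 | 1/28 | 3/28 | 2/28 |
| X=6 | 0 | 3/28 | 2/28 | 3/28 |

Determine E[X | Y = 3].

P(Y = 3) = 9/28.
Σ X·P over the event = 3·(4/28) + 4·(3/28) + 6·(2/28) = 9/7.
E[X | Y = 3] = (9/7) / (9/28) = 4.

4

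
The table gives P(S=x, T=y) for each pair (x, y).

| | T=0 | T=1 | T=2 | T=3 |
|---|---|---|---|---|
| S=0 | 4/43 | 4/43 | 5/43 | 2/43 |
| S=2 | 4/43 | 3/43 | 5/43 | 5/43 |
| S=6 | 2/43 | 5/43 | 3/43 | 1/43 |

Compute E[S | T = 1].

P(T = 1) = 12/43.
Σ S·P over the event = 0·(4/43) + 2·(3/43) + 6·(5/43) = 36/43.
E[S | T = 1] = (36/43) / (12/43) = 3.

3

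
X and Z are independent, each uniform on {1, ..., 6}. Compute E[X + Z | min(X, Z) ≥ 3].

9

P(min(X, Z) ≥ 3) = 4/9.
Summing (X+Z)·P(x,y) over outcomes with min(X, Z) ≥ 3 gives 4.
E[X + Z | min(X, Z) ≥ 3] = (4) / (4/9) = 9.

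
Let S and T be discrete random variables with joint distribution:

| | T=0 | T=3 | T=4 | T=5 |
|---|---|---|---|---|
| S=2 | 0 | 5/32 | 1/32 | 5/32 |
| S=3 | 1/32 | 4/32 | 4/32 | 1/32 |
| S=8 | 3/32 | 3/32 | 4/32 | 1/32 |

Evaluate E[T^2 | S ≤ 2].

P(S ≤ 2) = 11/32.
Summing T^2·P(S=x,T=y) over the conditioning event gives 93/16.
E[T^2 | S ≤ 2] = (93/16) / (11/32) = 186/11.

186/11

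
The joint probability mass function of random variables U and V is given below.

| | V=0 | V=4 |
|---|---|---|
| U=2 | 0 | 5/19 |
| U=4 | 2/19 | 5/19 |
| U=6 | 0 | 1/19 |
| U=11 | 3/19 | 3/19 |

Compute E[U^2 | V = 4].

P(V = 4) = 14/19.
Σ U^2·P over the event = 4·(5/19) + 16·(5/19) + 36·(1/19) + 121·(3/19) = 499/19.
E[U^2 | V = 4] = (499/19) / (14/19) = 499/14.

499/14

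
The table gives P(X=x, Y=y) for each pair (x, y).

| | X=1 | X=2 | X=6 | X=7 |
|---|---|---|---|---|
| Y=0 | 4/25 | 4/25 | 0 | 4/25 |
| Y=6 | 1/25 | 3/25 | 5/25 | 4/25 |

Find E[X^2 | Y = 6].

389/13

P(Y = 6) = 13/25.
Σ X^2·P over the event = 1·(1/25) + 4·(3/25) + 36·(5/25) + 49·(4/25) = 389/25.
E[X^2 | Y = 6] = (389/25) / (13/25) = 389/13.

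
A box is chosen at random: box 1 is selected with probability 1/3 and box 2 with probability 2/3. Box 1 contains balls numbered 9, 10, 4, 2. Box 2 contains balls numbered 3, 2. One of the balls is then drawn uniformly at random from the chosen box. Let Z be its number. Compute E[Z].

15/4

E[Z | box 1] = (9+10+4+2)/4 = 25/4.
E[Z | box 2] = (3+2)/2 = 5/2.
By the law of total expectation,
E[Z] = (1/3)·(25/4) + (2/3)·(5/2) = 15/4.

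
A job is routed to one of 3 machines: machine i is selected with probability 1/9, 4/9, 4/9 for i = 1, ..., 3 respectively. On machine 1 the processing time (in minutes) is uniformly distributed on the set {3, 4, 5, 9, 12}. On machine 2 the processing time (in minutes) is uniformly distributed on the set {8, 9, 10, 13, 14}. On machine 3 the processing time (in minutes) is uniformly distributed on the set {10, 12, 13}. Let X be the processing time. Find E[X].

E[X | machine 1] = (3+4+5+9+12)/5 = 33/5.
E[X | machine 2] = (8+9+10+13+14)/5 = 54/5.
E[X | machine 3] = (10+12+13)/3 = 35/3.
By the law of total expectation,
E[X] = (1/9)·(33/5) + (4/9)·(54/5) + (4/9)·(35/3) = 1447/135.

1447/135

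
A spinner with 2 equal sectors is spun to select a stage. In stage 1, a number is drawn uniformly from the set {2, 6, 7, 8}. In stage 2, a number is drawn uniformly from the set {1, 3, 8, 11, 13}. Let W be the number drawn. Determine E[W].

E[W | stage 1] = (2+6+7+8)/4 = 23/4.
E[W | stage 2] = (1+3+8+11+13)/5 = 36/5.
By the law of total expectation,
E[W] = (1/2)·(23/4) + (1/2)·(36/5) = 259/40.

259/40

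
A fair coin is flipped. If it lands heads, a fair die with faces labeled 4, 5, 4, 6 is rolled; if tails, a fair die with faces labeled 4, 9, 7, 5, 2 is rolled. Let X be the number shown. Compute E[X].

203/40

E[X | heads] = (4+5+4+6)/4 = 19/4.
E[X | tails] = (4+9+7+5+2)/5 = 27/5.
By the law of total expectation,
E[X] = (1/2)·(19/4) + (1/2)·(27/5) = 203/40.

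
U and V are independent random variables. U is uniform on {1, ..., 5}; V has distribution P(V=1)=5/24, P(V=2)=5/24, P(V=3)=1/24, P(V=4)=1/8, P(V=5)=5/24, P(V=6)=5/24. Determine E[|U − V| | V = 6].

P(V = 6) = 5/24.
Summing |U−V|·P(x,y) over outcomes with V = 6 gives 5/8.
E[|U − V| | V = 6] = (5/8) / (5/24) = 3.

3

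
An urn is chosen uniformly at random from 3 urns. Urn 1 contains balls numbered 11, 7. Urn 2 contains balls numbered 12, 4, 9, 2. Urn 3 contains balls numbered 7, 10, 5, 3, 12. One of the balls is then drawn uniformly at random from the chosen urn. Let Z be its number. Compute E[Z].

E[Z | urn 1] = (11+7)/2 = 9.
E[Z | urn 2] = (12+4+9+2)/4 = 27/4.
E[Z | urn 3] = (7+10+5+3+12)/5 = 37/5.
E[Z] = (1/3)·(9) + (1/3)·(27/4) + (1/3)·(37/5) = 463/60.

463/60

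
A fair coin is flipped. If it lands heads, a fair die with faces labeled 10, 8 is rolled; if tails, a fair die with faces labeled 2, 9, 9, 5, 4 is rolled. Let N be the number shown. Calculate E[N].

E[N | heads] = (10+8)/2 = 9.
E[N | tails] = (2+9+9+5+4)/5 = 29/5.
E[N] = (1/2)·(9) + (1/2)·(29/5) = 37/5.

37/5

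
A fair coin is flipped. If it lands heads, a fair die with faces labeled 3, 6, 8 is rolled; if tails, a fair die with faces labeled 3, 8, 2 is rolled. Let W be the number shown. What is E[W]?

E[W | heads] = (3+6+8)/3 = 17/3.
E[W | tails] = (3+8+2)/3 = 13/3.
E[W] = (1/2)·(17/3) + (1/2)·(13/3) = 5.

5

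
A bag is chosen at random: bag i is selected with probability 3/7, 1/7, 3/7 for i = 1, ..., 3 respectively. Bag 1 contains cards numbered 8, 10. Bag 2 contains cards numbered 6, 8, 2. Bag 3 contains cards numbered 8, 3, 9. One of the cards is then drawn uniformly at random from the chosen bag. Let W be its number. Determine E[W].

E[W | bag 1] = (8+10)/2 = 9.
E[W | bag 2] = (6+8+2)/3 = 16/3.
E[W | bag 3] = (8+3+9)/3 = 20/3.
By the law of total expectation,
E[W] = (3/7)·(9) + (1/7)·(16/3) + (3/7)·(20/3) = 157/21.

157/21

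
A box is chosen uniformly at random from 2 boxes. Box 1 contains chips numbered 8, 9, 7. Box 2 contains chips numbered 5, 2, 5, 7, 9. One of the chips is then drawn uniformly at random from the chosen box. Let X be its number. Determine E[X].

34/5

E[X | box 1] = (8+9+7)/3 = 8.
E[X | box 2] = (5+2+5+7+9)/5 = 28/5.
E[X] = (1/2)·(8) + (1/2)·(28/5) = 34/5.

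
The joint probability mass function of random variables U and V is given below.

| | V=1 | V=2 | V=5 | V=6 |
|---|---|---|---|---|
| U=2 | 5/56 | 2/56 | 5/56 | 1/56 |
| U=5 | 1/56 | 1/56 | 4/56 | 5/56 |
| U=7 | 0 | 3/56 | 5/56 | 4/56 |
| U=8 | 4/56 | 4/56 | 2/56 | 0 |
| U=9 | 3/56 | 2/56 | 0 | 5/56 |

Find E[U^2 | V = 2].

299/6

P(V = 2) = 3/14.
Σ U^2·P over the event = 4·(2/56) + 25·(1/56) + 49·(3/56) + 64·(4/56) + 81·(2/56) = 299/28.
E[U^2 | V = 2] = (299/28) / (3/14) = 299/6.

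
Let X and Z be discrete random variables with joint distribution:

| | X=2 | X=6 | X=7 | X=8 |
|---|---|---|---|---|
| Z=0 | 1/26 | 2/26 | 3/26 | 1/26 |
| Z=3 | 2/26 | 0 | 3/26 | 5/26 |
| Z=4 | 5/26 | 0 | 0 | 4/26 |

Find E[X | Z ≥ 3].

P(Z ≥ 3) = 19/26.
Σ X·P over the event = 2·(2/26) + 2·(5/26) + 7·(3/26) + 8·(5/26) + 8·(4/26) = 107/26.
E[X | Z ≥ 3] = (107/26) / (19/26) = 107/19.

107/19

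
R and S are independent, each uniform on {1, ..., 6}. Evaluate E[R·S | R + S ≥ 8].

P(R + S ≥ 8) = 5/12.
Summing RS·P(x,y) over outcomes with R + S ≥ 8 gives 35/4.
E[R·S | R + S ≥ 8] = (35/4) / (5/12) = 21.

21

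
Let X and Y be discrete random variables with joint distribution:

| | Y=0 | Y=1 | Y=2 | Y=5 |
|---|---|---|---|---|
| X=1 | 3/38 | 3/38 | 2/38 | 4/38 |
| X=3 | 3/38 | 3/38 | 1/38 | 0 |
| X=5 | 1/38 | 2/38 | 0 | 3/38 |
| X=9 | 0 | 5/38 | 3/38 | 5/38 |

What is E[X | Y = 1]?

P(Y = 1) = 13/38.
Summing X·P(X=x,Y=y) over the conditioning event gives 67/38.
E[X | Y = 1] = (67/38) / (13/38) = 67/13.

67/13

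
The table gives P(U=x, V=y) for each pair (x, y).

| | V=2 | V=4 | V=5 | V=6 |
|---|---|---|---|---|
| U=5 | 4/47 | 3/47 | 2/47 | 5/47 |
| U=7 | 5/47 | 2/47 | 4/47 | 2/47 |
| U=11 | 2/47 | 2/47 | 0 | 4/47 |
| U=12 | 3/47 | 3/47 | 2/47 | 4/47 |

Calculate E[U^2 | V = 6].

P(V = 6) = 15/47.
Summing U^2·P(U=x,V=y) over the conditioning event gives 1283/47.
E[U^2 | V = 6] = (1283/47) / (15/47) = 1283/15.

1283/15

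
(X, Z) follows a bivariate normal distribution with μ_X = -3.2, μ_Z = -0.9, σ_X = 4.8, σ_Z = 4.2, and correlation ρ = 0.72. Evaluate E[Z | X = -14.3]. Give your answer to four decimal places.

-7.8930

E[Z | X=x] = μ_Z + ρ(σ_Z/σ_X)(x − μ_X) for jointly normal variables.
E[Z | X=-14.3] = -0.9 + (0.72)·(4.2/4.8)·(-14.3 − (-3.2)) = -0.9 + (0.63)·(-11.1) = -7.8930.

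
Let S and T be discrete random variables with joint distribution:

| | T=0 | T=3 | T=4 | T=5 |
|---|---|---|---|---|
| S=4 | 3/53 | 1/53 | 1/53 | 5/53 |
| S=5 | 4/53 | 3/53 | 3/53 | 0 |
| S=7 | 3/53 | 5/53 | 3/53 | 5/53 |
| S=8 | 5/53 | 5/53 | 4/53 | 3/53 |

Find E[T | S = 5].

21/10

P(S = 5) = 10/53.
Σ T·P over the event = 0·(4/53) + 3·(3/53) + 4·(3/53) = 21/53.
E[T | S = 5] = (21/53) / (10/53) = 21/10.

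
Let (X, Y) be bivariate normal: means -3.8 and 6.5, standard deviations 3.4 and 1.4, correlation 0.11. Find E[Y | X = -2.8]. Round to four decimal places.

6.5453

The regression of Y on X has slope ρ·σ_Y/σ_X and passes through (μ_X, μ_Y).
E[Y | X=-2.8] = 6.5 + (0.11)·(1.4/3.4)·(-2.8 − (-3.8)) = 6.5 + (0.045294)·(1) = 6.5453.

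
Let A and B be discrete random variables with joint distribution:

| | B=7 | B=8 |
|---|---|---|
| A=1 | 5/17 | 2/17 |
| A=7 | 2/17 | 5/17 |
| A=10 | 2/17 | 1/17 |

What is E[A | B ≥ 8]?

47/8

P(B ≥ 8) = 8/17.
Σ A·P over the event = 1·(2/17) + 7·(5/17) + 10·(1/17) = 47/17.
E[A | B ≥ 8] = (47/17) / (8/17) = 47/8.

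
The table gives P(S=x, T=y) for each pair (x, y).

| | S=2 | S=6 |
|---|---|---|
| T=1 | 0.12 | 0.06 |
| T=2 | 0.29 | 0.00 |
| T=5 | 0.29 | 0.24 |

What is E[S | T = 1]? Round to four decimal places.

P(T = 1) = 0.18.
Σ S·P over the event = 2·(0.12) + 6·(0.06) = 0.60.
E[S | T = 1] = (0.60) / (0.18) = 3.3333.

3.3333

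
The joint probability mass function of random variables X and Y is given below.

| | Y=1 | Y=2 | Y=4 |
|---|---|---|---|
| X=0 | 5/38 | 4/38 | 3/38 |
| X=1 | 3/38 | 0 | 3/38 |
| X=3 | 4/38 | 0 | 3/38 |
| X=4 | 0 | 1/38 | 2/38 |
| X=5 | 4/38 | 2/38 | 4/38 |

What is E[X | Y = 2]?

2

P(Y = 2) = 7/38.
Σ X·P over the event = 0·(4/38) + 4·(1/38) + 5·(2/38) = 7/19.
E[X | Y = 2] = (7/19) / (7/38) = 2.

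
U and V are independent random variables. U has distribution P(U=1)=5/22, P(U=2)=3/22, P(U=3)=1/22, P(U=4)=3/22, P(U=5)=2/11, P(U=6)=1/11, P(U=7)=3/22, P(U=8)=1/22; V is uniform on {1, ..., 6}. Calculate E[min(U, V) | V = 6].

P(V = 6) = 1/6.
Summing min(U,V)·P(x,y) over outcomes with V = 6 gives 41/66.
E[min(U, V) | V = 6] = (41/66) / (1/6) = 41/11.

41/11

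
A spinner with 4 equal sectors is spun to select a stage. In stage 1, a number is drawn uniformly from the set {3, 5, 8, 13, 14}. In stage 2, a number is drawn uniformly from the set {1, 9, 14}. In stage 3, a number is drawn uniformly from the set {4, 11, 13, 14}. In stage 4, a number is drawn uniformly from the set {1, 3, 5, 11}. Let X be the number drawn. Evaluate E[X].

321/40

E[X | stage 1] = (3+5+8+13+14)/5 = 43/5.
E[X | stage 2] = (1+9+14)/3 = 8.
E[X | stage 3] = (4+11+13+14)/4 = 21/2.
E[X | stage 4] = (1+3+5+11)/4 = 5.
E[X] = (1/4)·(43/5) + (1/4)·(8) + (1/4)·(21/2) + (1/4)·(5) = 321/40.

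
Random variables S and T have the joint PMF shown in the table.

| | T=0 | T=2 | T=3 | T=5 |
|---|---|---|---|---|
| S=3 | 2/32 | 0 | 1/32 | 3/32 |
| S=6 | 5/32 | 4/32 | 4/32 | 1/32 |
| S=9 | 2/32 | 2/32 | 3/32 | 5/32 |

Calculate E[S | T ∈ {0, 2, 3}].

150/23

P(T ∈ {0, 2, 3}) = 23/32.
Σ S·P over the event = 3·(2/32) + 3·(1/32) + 6·(5/32) + 6·(4/32) + 6·(4/32) + 9·(2/32) + 9·(2/32) + 9·(3/32) = 75/16.
E[S | T ∈ {0, 2, 3}] = (75/16) / (23/32) = 150/23.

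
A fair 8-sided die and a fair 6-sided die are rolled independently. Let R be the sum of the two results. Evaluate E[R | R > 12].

40/3

P(R > 12) = 1/16.
Σ over the event: 13·1/24 + 14·1/48 = 5/6.
E[R | R > 12] = (5/6) / (1/16) = 40/3.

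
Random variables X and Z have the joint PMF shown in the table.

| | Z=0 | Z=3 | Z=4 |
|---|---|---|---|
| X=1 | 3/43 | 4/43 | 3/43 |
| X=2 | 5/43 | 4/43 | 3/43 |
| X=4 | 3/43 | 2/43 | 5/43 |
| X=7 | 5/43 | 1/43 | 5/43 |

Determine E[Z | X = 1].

12/5

P(X = 1) = 10/43.
Σ Z·P over the event = 0·(3/43) + 3·(4/43) + 4·(3/43) = 24/43.
E[Z | X = 1] = (24/43) / (10/43) = 12/5.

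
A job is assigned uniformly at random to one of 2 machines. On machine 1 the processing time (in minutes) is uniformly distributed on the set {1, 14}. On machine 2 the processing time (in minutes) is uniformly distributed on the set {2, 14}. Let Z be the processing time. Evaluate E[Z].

E[Z | machine 1] = (1+14)/2 = 15/2.
E[Z | machine 2] = (2+14)/2 = 8.
E[Z] = (1/2)·(15/2) + (1/2)·(8) = 31/4.

31/4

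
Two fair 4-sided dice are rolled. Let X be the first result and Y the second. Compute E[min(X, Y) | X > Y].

5/3

Outcomes with X > Y: (2,1), (3,1), (3,2), (4,1), (4,2), (4,3), each with probability 1/16.
E[min(X, Y) | X > Y] = (1 + 1 + 2 + 1 + 2 + 3) / 6 = 5/3.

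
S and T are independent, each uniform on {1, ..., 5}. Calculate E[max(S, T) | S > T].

4

Outcomes with S > T: (2,1), (3,1), (3,2), (4,1), (4,2), (4,3), (5,1), (5,2), (5,3), (5,4), each with probability 1/25.
E[max(S, T) | S > T] = (2 + 3 + 3 + 4 + 4 + 4 + 5 + 5 + 5 + 5) / 10 = 4.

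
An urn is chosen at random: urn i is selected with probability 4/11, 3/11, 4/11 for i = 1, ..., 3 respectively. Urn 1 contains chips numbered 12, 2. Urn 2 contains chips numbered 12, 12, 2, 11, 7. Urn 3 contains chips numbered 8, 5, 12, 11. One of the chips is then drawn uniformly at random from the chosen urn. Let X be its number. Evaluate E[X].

E[X | urn 1] = (12+2)/2 = 7.
E[X | urn 2] = (12+12+2+11+7)/5 = 44/5.
E[X | urn 3] = (8+5+12+11)/4 = 9.
E[X] = (4/11)·(7) + (3/11)·(44/5) + (4/11)·(9) = 452/55.

452/55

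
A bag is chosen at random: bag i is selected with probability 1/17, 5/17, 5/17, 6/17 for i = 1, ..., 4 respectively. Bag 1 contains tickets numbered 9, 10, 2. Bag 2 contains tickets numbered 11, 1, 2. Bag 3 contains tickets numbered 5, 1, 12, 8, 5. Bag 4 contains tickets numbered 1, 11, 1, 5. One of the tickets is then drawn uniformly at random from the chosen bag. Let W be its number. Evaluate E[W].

265/51

E[W | bag 1] = (9+10+2)/3 = 7.
E[W | bag 2] = (11+1+2)/3 = 14/3.
E[W | bag 3] = (5+1+12+8+5)/5 = 31/5.
E[W | bag 4] = (1+11+1+5)/4 = 9/2.
E[W] = (1/17)·(7) + (5/17)·(14/3) + (5/17)·(31/5) + (6/17)·(9/2) = 265/51.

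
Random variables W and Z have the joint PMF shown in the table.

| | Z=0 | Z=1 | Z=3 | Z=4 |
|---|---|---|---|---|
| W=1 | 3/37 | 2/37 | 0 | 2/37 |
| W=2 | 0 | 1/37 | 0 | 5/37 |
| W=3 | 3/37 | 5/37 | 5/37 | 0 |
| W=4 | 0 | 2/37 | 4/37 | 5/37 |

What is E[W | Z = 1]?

27/10

P(Z = 1) = 10/37.
Σ W·P over the event = 1·(2/37) + 2·(1/37) + 3·(5/37) + 4·(2/37) = 27/37.
E[W | Z = 1] = (27/37) / (10/37) = 27/10.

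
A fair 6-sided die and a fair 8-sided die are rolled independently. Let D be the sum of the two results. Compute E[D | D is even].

8

P(D is even) = 1/2.
Σ over the event: 2·1/48 + 4·1/16 + 6·5/48 + 8·1/8 + 10·5/48 + 12·1/16 + 14·1/48 = 4.
E[D | D is even] = (4) / (1/2) = 8.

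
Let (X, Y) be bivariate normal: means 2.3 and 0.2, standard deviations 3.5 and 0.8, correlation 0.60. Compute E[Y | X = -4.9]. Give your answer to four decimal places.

The regression of Y on X has slope ρ·σ_Y/σ_X and passes through (μ_X, μ_Y).
E[Y | X=-4.9] = 0.2 + (0.60)·(0.8/3.5)·(-4.9 − (2.3)) = 0.2 + (0.13714)·(-7.2) = -0.7874.

-0.7874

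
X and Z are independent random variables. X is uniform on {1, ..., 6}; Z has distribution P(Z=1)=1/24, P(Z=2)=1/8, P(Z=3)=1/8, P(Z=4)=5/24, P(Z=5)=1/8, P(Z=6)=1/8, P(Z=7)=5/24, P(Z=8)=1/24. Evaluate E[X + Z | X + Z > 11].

25/2

P(X + Z > 11) = 1/9.
Summing (X+Z)·P(x,y) over outcomes with X + Z > 11 gives 25/18.
E[X + Z | X + Z > 11] = (25/18) / (1/9) = 25/2.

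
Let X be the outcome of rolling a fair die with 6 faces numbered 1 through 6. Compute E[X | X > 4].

Given X > 4, X is equally likely to be any of {5, 6}.
E[X | X > 4] = (5 + 6) / 2 = 11/2.

11/2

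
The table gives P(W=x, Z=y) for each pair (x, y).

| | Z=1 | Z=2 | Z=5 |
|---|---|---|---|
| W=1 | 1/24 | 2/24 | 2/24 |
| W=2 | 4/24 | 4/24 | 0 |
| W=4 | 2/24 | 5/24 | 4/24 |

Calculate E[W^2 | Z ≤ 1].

7

P(Z ≤ 1) = 7/24.
Σ W^2·P over the event = 1·(1/24) + 4·(4/24) + 16·(2/24) = 49/24.
E[W^2 | Z ≤ 1] = (49/24) / (7/24) = 7.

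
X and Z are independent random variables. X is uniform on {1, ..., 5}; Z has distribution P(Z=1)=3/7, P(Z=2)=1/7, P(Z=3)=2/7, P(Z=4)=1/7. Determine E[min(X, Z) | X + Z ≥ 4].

55/28

P(X + Z ≥ 4) = 4/5.
Summing min(X,Z)·P(x,y) over outcomes with X + Z ≥ 4 gives 11/7.
E[min(X, Z) | X + Z ≥ 4] = (11/7) / (4/5) = 55/28.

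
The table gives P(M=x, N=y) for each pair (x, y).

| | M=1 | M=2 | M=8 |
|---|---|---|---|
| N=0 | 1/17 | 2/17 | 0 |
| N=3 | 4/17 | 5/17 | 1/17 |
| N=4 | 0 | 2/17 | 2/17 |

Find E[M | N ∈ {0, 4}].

25/7

P(N ∈ {0, 4}) = 7/17.
Σ M·P over the event = 1·(1/17) + 2·(2/17) + 2·(2/17) + 8·(2/17) = 25/17.
E[M | N ∈ {0, 4}] = (25/17) / (7/17) = 25/7.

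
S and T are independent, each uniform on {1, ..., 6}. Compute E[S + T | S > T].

7

P(S > T) = 5/12.
Summing (S+T)·P(x,y) over outcomes with S > T gives 35/12.
E[S + T | S > T] = (35/12) / (5/12) = 7.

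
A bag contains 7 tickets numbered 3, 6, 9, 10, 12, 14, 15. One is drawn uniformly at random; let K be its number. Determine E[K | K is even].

21/2

P(K is even) = 4/7.
Σ over the event: 6·1/7 + 10·1/7 + 12·1/7 + 14·1/7 = 6.
E[K | K is even] = (6) / (4/7) = 21/2.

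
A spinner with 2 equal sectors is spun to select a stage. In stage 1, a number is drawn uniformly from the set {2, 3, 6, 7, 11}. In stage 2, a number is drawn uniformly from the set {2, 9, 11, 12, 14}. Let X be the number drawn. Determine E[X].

77/10

E[X | stage 1] = (2+3+6+7+11)/5 = 29/5.
E[X | stage 2] = (2+9+11+12+14)/5 = 48/5.
By the law of total expectation,
E[X] = (1/2)·(29/5) + (1/2)·(48/5) = 77/10.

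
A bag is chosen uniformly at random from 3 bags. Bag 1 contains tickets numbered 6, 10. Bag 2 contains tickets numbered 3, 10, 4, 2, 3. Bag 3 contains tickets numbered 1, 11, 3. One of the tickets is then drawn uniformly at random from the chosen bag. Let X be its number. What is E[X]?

E[X | bag 1] = (6+10)/2 = 8.
E[X | bag 2] = (3+10+4+2+3)/5 = 22/5.
E[X | bag 3] = (1+11+3)/3 = 5.
E[X] = (1/3)·(8) + (1/3)·(22/5) + (1/3)·(5) = 29/5.

29/5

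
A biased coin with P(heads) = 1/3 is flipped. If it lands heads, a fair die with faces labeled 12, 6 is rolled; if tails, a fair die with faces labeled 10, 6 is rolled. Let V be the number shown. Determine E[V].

E[V | heads] = (12+6)/2 = 9.
E[V | tails] = (10+6)/2 = 8.
By the law of total expectation,
E[V] = (1/3)·(9) + (2/3)·(8) = 25/3.

25/3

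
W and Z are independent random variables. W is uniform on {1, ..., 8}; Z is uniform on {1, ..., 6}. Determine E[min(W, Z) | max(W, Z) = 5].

25/9

Outcomes with max(W, Z) = 5: (1,5), (2,5), (3,5), (4,5), (5,1), (5,2), (5,3), (5,4), (5,5), each with probability 1/48.
E[min(W, Z) | max(W, Z) = 5] = (1 + 2 + 3 + 4 + 1 + 2 + 3 + 4 + 5) / 9 = 25/9.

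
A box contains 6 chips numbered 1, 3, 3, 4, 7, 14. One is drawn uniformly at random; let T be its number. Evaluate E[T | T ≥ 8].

P(T ≥ 8) = 1/6.
Σ over the event: 14·1/6 = 7/3.
E[T | T ≥ 8] = (7/3) / (1/6) = 14.

14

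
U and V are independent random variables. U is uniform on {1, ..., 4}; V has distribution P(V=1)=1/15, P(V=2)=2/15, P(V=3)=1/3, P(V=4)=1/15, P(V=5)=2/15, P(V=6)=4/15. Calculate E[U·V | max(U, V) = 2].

14/5

P(max(U, V) = 2) = 1/12.
Summing UV·P(x,y) over outcomes with max(U, V) = 2 gives 7/30.
E[U·V | max(U, V) = 2] = (7/30) / (1/12) = 14/5.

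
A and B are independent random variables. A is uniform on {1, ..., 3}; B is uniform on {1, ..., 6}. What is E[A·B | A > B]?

11/3

P(A > B) = 1/6.
Summing AB·P(x,y) over outcomes with A > B gives 11/18.
E[A·B | A > B] = (11/18) / (1/6) = 11/3.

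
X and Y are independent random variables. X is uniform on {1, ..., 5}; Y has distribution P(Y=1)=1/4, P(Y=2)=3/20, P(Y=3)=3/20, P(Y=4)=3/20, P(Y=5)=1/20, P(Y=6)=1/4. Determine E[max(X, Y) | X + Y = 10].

35/6

P(X + Y = 10) = 3/50.
Summing max(X,Y)·P(x,y) over outcomes with X + Y = 10 gives 7/20.
E[max(X, Y) | X + Y = 10] = (7/20) / (3/50) = 35/6.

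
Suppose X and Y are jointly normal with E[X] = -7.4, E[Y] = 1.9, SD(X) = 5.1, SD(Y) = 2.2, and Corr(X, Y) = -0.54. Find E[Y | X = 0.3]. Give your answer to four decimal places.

0.1064

For a bivariate normal, E[Y | X=x] = μ_Y + ρ·(σ_Y/σ_X)·(x − μ_X).
E[Y | X=0.3] = 1.9 + (-0.54)·(2.2/5.1)·(0.3 − (-7.4)) = 1.9 + (-0.23294)·(7.7) = 0.1064.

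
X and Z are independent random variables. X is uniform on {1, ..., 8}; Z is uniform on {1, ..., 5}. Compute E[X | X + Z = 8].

5

P(X + Z = 8) = 1/8.
Summing X·P(x,y) over outcomes with X + Z = 8 gives 5/8.
E[X | X + Z = 8] = (5/8) / (1/8) = 5.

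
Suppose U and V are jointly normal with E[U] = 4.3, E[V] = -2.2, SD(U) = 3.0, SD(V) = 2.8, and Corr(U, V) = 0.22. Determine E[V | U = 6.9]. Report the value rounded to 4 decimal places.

-1.6661

The regression of V on U has slope ρ·σ_V/σ_U and passes through (μ_U, μ_V).
E[V | U=6.9] = -2.2 + (0.22)·(2.8/3.0)·(6.9 − (4.3)) = -2.2 + (0.20533)·(2.6) = -1.6661.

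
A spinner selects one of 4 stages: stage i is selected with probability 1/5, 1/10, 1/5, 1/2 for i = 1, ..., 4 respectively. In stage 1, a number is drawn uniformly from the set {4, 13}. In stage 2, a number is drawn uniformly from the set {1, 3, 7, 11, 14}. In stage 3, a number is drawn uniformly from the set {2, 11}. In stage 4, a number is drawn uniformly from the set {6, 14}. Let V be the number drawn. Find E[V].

E[V | stage 1] = (4+13)/2 = 17/2.
E[V | stage 2] = (1+3+7+11+14)/5 = 36/5.
E[V | stage 3] = (2+11)/2 = 13/2.
E[V | stage 4] = (6+14)/2 = 10.
By the law of total expectation,
E[V] = (1/5)·(17/2) + (1/10)·(36/5) + (1/5)·(13/2) + (1/2)·(10) = 218/25.

218/25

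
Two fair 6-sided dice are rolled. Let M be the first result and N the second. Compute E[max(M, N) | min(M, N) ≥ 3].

P(min(M, N) ≥ 3) = 4/9.
Summing max(M,N)·P(x,y) over outcomes with min(M, N) ≥ 3 gives 41/18.
E[max(M, N) | min(M, N) ≥ 3] = (41/18) / (4/9) = 41/8.

41/8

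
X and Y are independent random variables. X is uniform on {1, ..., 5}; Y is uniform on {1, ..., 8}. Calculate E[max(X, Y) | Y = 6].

6

Outcomes with Y = 6: (1,6), (2,6), (3,6), (4,6), (5,6), each with probability 1/40.
E[max(X, Y) | Y = 6] = (6 + 6 + 6 + 6 + 6) / 5 = 6.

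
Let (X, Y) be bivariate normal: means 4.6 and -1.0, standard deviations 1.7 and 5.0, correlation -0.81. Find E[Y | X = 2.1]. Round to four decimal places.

For a bivariate normal, E[Y | X=x] = μ_Y + ρ·(σ_Y/σ_X)·(x − μ_X).
E[Y | X=2.1] = -1.0 + (-0.81)·(5.0/1.7)·(2.1 − (4.6)) = -1.0 + (-2.38235)·(-2.5) = 4.9559.

4.9559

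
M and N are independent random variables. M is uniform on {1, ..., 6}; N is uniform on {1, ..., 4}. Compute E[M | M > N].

P(M > N) = 7/12.
Summing M·P(x,y) over outcomes with M > N gives 8/3.
E[M | M > N] = (8/3) / (7/12) = 32/7.

32/7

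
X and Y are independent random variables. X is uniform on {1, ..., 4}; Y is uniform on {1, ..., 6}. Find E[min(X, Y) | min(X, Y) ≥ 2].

41/15

P(min(X, Y) ≥ 2) = 5/8.
Summing min(X,Y)·P(x,y) over outcomes with min(X, Y) ≥ 2 gives 41/24.
E[min(X, Y) | min(X, Y) ≥ 2] = (41/24) / (5/8) = 41/15.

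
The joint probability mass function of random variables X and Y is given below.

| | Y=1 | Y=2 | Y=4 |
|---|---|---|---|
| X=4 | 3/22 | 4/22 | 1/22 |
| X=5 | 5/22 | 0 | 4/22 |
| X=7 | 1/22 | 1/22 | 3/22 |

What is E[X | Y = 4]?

P(Y = 4) = 4/11.
Σ X·P over the event = 4·(1/22) + 5·(4/22) + 7·(3/22) = 45/22.
E[X | Y = 4] = (45/22) / (4/11) = 45/8.

45/8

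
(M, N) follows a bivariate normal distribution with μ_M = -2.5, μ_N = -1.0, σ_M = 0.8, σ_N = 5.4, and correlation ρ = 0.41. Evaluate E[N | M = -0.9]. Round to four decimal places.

3.4280

The regression of N on M has slope ρ·σ_N/σ_M and passes through (μ_M, μ_N).
E[N | M=-0.9] = -1.0 + (0.41)·(5.4/0.8)·(-0.9 − (-2.5)) = -1.0 + (2.7675)·(1.6) = 3.4280.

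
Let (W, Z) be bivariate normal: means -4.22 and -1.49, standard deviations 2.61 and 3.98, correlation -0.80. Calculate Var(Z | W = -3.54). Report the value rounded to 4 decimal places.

5.7025

For a bivariate normal, Var(Z | W=x) = σ_Z²(1 − ρ²).
Var(Z | W=-3.54) = (3.98)²·(1 − (-0.80)²) = 15.8404·0.36 = 5.7025.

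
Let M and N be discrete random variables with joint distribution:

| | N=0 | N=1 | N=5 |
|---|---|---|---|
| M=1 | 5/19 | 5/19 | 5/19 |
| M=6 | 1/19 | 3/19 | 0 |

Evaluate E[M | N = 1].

P(N = 1) = 8/19.
Σ M·P over the event = 1·(5/19) + 6·(3/19) = 23/19.
E[M | N = 1] = (23/19) / (8/19) = 23/8.

23/8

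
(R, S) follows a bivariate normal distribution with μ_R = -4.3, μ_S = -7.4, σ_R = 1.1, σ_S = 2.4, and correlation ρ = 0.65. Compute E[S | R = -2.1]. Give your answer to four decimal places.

E[S | R=x] = μ_S + ρ(σ_S/σ_R)(x − μ_R) for jointly normal variables.
E[S | R=-2.1] = -7.4 + (0.65)·(2.4/1.1)·(-2.1 − (-4.3)) = -7.4 + (1.4182)·(2.2) = -4.2800.

-4.2800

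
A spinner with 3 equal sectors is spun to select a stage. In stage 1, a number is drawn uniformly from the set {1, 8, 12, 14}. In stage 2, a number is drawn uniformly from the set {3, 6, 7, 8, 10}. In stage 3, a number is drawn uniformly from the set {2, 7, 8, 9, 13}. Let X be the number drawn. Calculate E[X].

E[X | stage 1] = (1+8+12+14)/4 = 35/4.
E[X | stage 2] = (3+6+7+8+10)/5 = 34/5.
E[X | stage 3] = (2+7+8+9+13)/5 = 39/5.
By the law of total expectation,
E[X] = (1/3)·(35/4) + (1/3)·(34/5) + (1/3)·(39/5) = 467/60.

467/60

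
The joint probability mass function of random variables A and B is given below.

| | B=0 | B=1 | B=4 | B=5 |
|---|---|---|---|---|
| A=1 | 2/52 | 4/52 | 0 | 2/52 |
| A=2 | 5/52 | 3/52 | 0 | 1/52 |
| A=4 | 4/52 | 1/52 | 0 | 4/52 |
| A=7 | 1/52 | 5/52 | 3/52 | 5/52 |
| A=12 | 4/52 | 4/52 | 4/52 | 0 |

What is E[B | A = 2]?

P(A = 2) = 9/52.
Σ B·P over the event = 0·(5/52) + 1·(3/52) + 5·(1/52) = 2/13.
E[B | A = 2] = (2/13) / (9/52) = 8/9.

8/9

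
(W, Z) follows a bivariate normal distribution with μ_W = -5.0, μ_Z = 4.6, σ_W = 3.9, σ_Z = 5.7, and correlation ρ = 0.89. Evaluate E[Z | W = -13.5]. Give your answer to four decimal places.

-6.4565

The regression of Z on W has slope ρ·σ_Z/σ_W and passes through (μ_W, μ_Z).
E[Z | W=-13.5] = 4.6 + (0.89)·(5.7/3.9)·(-13.5 − (-5.0)) = 4.6 + (1.30077)·(-8.5) = -6.4565.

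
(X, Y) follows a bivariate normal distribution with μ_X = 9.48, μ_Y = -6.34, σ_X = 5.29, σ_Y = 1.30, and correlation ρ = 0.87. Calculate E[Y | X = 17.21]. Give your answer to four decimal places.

-4.6873

E[Y | X=x] = μ_Y + ρ(σ_Y/σ_X)(x − μ_X) for jointly normal variables.
E[Y | X=17.21] = -6.34 + (0.87)·(1.30/5.29)·(17.21 − (9.48)) = -6.34 + (0.2138)·(7.73) = -4.6873.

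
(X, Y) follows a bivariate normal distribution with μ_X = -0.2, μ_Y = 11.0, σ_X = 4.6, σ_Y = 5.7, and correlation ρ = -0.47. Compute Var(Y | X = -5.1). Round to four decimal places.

For a bivariate normal, Var(Y | X=x) = σ_Y²(1 − ρ²).
Var(Y | X=-5.1) = (5.7)²·(1 − (-0.47)²) = 32.49·0.7791 = 25.3130.

25.3130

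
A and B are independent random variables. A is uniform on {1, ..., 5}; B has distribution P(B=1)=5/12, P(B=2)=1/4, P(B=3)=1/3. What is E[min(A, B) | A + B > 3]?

87/47

P(A + B > 3) = 47/60.
Summing min(A,B)·P(x,y) over outcomes with A + B > 3 gives 29/20.
E[min(A, B) | A + B > 3] = (29/20) / (47/60) = 87/47.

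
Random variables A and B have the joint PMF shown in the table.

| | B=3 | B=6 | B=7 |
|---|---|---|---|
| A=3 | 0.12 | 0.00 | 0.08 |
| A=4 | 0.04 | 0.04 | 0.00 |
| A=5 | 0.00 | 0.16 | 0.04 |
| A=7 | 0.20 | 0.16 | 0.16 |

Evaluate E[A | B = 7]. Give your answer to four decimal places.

5.5714

P(B = 7) = 0.28.
Summing A·P(A=x,B=y) over the conditioning event gives 1.56.
E[A | B = 7] = (1.56) / (0.28) = 5.5714.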